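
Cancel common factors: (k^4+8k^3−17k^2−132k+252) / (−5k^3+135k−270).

Repeated division with remainder:
  k^4+8k^3−17k^2−132k+252 = (−(1/5)k−8/5)(−5k^3+135k−270) + (10k^2+30k−180)
  −5k^3+135k−270 = (−(1/2)k+3/2)(10k^2+30k−180) + (0)
Last nonzero remainder: 10k^2+30k−180. Dividing through by 10 gives the monic gcd k^2+3k−18.
Cancel k^2+3k−18 from numerator and denominator to get the reduced form.

(−k^2−5k+14)/(5k−15)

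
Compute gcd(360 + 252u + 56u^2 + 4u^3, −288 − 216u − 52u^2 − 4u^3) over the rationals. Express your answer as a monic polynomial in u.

Apply the Euclidean algorithm:
  4u^3 + 56u^2 + 252u + 360 = (−1)(−4u^3 − 52u^2 − 216u − 288) + (4u^2 + 36u + 72)
  −4u^3 − 52u^2 − 216u − 288 = (−u − 4)(4u^2 + 36u + 72) + (0)
Last nonzero remainder: 4u^2 + 36u + 72. Dividing through by 4 gives the monic gcd u^2 + 9u + 18.

18 + 9u + u^2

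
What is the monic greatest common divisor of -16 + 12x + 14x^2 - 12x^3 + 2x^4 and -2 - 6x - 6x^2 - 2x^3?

1 + x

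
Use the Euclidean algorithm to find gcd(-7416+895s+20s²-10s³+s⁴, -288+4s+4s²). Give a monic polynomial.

Repeated division with remainder:
  s⁴-10s³+20s²+895s-7416 = ((1/4)s²-(11/4)s+103/4)(4s²+4s-288) + (0)
Last nonzero remainder: 4s²+4s-288. Dividing through by 4 gives the monic gcd s²+s-72.

-72+s+s²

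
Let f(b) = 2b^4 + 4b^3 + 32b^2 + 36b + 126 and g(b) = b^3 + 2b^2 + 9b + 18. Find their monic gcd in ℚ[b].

b^2 + 9

By polynomial division,
  2b^4 + 4b^3 + 32b^2 + 36b + 126 = (2b)(b^3 + 2b^2 + 9b + 18) + (14b^2 + 126)
  b^3 + 2b^2 + 9b + 18 = ((1/14)b + 1/7)(14b^2 + 126) + (0)
Last nonzero remainder: 14b^2 + 126. Dividing through by 14 gives the monic gcd b^2 + 9.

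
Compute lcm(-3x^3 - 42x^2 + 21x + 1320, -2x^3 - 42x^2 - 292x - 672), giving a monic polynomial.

x^5 + 27x^4 + 217x^3 + 57x^2 - 6014x - 18480

Repeated division with remainder:
  -3x^3 - 42x^2 + 21x + 1320 = (3/2)(-2x^3 - 42x^2 - 292x - 672) + (21x^2 + 459x + 2328)
  -2x^3 - 42x^2 - 292x - 672 = (-(2/21)x + 4/49)(21x^2 + 459x + 2328) + (-(5280/49)x - 42240/49)
  21x^2 + 459x + 2328 = (-(343/1760)x - 4753/1760)(-(5280/49)x - 42240/49) + (0)
Last nonzero remainder: -(5280/49)x - 42240/49. Dividing through by -5280/49 gives the monic gcd x + 8.
Then lcm(f, g) = f·g / gcd(f, g); expanding and making the result monic gives the answer.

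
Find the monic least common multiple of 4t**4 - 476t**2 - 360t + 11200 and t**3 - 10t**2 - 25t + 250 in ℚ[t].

t**5 + 5t**4 - 119t**3 - 685t**2 + 2350t + 14000

Euclidean algorithm in ℚ[t]:
  4t**4 - 476t**2 - 360t + 11200 = (4t + 40)(t**3 - 10t**2 - 25t + 250) + (24t**2 - 360t + 1200)
  t**3 - 10t**2 - 25t + 250 = ((1/24)t + 5/24)(24t**2 - 360t + 1200) + (0)
Last nonzero remainder: 24t**2 - 360t + 1200. Dividing through by 24 gives the monic gcd t**2 - 15t + 50.
Then lcm(f, g) = f·g / gcd(f, g); expanding and making the result monic gives the answer.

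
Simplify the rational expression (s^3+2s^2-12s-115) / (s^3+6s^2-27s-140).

Apply the Euclidean algorithm:
  s^3+2s^2-12s-115 = (s^3+6s^2-27s-140) + (-4s^2+15s+25)
  s^3+6s^2-27s-140 = (-(1/4)s-39/16)(-4s^2+15s+25) + ((253/16)s-1265/16)
  -4s^2+15s+25 = (-(64/253)s-80/253)((253/16)s-1265/16) + (0)
Last nonzero remainder: (253/16)s-1265/16. Dividing through by 253/16 gives the monic gcd s-5.
Cancel s-5 from numerator and denominator to get the reduced form.

(s^2+7s+23)/(s^2+11s+28)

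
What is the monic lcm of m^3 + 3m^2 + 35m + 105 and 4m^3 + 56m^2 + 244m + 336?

Euclidean algorithm in ℚ[m]:
  m^3 + 3m^2 + 35m + 105 = (1/4)(4m^3 + 56m^2 + 244m + 336) + (-11m^2 - 26m + 21)
  4m^3 + 56m^2 + 244m + 336 = (-(4/11)m - 512/121)(-11m^2 - 26m + 21) + ((17136/121)m + 51408/121)
  -11m^2 - 26m + 21 = (-(1331/17136)m + 121/2448)((17136/121)m + 51408/121) + (0)
Last nonzero remainder: (17136/121)m + 51408/121. Dividing through by 17136/121 gives the monic gcd m + 3.
Then lcm(f, g) = f·g / gcd(f, g); expanding and making the result monic gives the answer.

m^5 + 14m^4 + 96m^3 + 574m^2 + 2135m + 2940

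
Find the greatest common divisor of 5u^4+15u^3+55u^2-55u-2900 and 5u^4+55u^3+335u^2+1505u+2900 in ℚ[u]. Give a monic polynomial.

u^3+7u^2+39u+145

Euclidean algorithm in ℚ[u]:
  5u^4+15u^3+55u^2-55u-2900 = (5u^4+55u^3+335u^2+1505u+2900) + (-40u^3-280u^2-1560u-5800)
  5u^4+55u^3+335u^2+1505u+2900 = (-(1/8)u-1/2)(-40u^3-280u^2-1560u-5800) + (0)
Last nonzero remainder: -40u^3-280u^2-1560u-5800. Dividing through by -40 gives the monic gcd u^3+7u^2+39u+145.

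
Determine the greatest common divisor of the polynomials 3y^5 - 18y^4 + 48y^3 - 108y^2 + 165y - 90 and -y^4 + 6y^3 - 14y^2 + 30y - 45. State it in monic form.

y^3 - 3y^2 + 5y - 15

Repeated division with remainder:
  3y^5 - 18y^4 + 48y^3 - 108y^2 + 165y - 90 = (-3y)(-y^4 + 6y^3 - 14y^2 + 30y - 45) + (6y^3 - 18y^2 + 30y - 90)
  -y^4 + 6y^3 - 14y^2 + 30y - 45 = (-(1/6)y + 1/2)(6y^3 - 18y^2 + 30y - 90) + (0)
Last nonzero remainder: 6y^3 - 18y^2 + 30y - 90. Dividing through by 6 gives the monic gcd y^3 - 3y^2 + 5y - 15.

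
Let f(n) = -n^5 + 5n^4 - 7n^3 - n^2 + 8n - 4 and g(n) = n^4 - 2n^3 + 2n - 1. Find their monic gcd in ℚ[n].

n^3 - n^2 - n + 1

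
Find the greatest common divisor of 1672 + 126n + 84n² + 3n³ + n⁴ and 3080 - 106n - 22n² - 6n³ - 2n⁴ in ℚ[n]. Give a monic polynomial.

44 + n + n²

Euclidean algorithm in ℚ[n]:
  n⁴ + 3n³ + 84n² + 126n + 1672 = (-1/2)(-2n⁴ - 6n³ - 22n² - 106n + 3080) + (73n² + 73n + 3212)
  -2n⁴ - 6n³ - 22n² - 106n + 3080 = (-(2/73)n² - (4/73)n + 70/73)(73n² + 73n + 3212) + (0)
Last nonzero remainder: 73n² + 73n + 3212. Dividing through by 73 gives the monic gcd n² + n + 44.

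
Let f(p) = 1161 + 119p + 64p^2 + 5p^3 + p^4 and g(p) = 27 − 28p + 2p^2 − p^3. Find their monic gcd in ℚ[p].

Repeated division with remainder:
  p^4 + 5p^3 + 64p^2 + 119p + 1161 = (−p − 7)(−p^3 + 2p^2 − 28p + 27) + (50p^2 − 50p + 1350)
  −p^3 + 2p^2 − 28p + 27 = (−(1/50)p + 1/50)(50p^2 − 50p + 1350) + (0)
Last nonzero remainder: 50p^2 − 50p + 1350. Dividing through by 50 gives the monic gcd p^2 − p + 27.

27 − p + p^2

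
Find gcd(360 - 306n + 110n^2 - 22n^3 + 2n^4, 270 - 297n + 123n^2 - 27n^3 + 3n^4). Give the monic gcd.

-45 + 27n - 7n^2 + n^3

By polynomial division,
  2n^4 - 22n^3 + 110n^2 - 306n + 360 = (2/3)(3n^4 - 27n^3 + 123n^2 - 297n + 270) + (-4n^3 + 28n^2 - 108n + 180)
  3n^4 - 27n^3 + 123n^2 - 297n + 270 = (-(3/4)n + 3/2)(-4n^3 + 28n^2 - 108n + 180) + (0)
Last nonzero remainder: -4n^3 + 28n^2 - 108n + 180. Dividing through by -4 gives the monic gcd n^3 - 7n^2 + 27n - 45.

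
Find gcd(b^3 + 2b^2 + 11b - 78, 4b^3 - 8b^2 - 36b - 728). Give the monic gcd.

Euclidean algorithm in ℚ[b]:
  b^3 + 2b^2 + 11b - 78 = (1/4)(4b^3 - 8b^2 - 36b - 728) + (4b^2 + 20b + 104)
  4b^3 - 8b^2 - 36b - 728 = (b - 7)(4b^2 + 20b + 104) + (0)
Last nonzero remainder: 4b^2 + 20b + 104. Dividing through by 4 gives the monic gcd b^2 + 5b + 26.

b^2 + 5b + 26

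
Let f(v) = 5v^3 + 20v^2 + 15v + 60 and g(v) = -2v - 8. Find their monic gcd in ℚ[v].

Euclidean algorithm in ℚ[v]:
  5v^3 + 20v^2 + 15v + 60 = (-(5/2)v^2 - 15/2)(-2v - 8) + (0)
Last nonzero remainder: -2v - 8. Dividing through by -2 gives the monic gcd v + 4.

v + 4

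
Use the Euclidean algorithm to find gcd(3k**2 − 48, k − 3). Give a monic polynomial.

1

Euclidean algorithm in ℚ[k]:
  3k**2 − 48 = (3k + 9)(k − 3) + (−21)
  k − 3 = (−(1/21)k + 1/7)(−21) + (0)
The last nonzero remainder is the constant −21, so the polynomials are coprime and gcd = 1.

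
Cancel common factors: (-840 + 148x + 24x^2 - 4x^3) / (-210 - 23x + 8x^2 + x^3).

Euclidean algorithm in ℚ[x]:
  -4x^3 + 24x^2 + 148x - 840 = (-4)(x^3 + 8x^2 - 23x - 210) + (56x^2 + 56x - 1680)
  x^3 + 8x^2 - 23x - 210 = ((1/56)x + 1/8)(56x^2 + 56x - 1680) + (0)
Last nonzero remainder: 56x^2 + 56x - 1680. Dividing through by 56 gives the monic gcd x^2 + x - 30.
Cancel x^2 + x - 30 from numerator and denominator to get the reduced form.

(28 - 4x)/(7 + x)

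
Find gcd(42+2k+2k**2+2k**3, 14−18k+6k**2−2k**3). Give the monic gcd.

Apply the Euclidean algorithm:
  2k**3+2k**2+2k+42 = (−1)(−2k**3+6k**2−18k+14) + (8k**2−16k+56)
  −2k**3+6k**2−18k+14 = (−(1/4)k+1/4)(8k**2−16k+56) + (0)
Last nonzero remainder: 8k**2−16k+56. Dividing through by 8 gives the monic gcd k**2−2k+7.

7−2k+k**2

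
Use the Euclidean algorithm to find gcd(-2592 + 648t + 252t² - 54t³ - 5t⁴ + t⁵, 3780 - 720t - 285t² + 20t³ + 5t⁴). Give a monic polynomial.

108 - 36t - 3t² + t³

By polynomial division,
  t⁵ - 5t⁴ - 54t³ + 252t² + 648t - 2592 = ((1/5)t - 9/5)(5t⁴ + 20t³ - 285t² - 720t + 3780) + (39t³ - 117t² - 1404t + 4212)
  5t⁴ + 20t³ - 285t² - 720t + 3780 = ((5/39)t + 35/39)(39t³ - 117t² - 1404t + 4212) + (0)
Last nonzero remainder: 39t³ - 117t² - 1404t + 4212. Dividing through by 39 gives the monic gcd t³ - 3t² - 36t + 108.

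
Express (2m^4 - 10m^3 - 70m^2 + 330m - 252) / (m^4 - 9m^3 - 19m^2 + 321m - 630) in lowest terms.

(2m - 2)/(m - 5)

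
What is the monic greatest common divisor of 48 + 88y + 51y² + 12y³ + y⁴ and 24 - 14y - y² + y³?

4 + y

Apply the Euclidean algorithm:
  y⁴ + 12y³ + 51y² + 88y + 48 = (y + 13)(y³ - y² - 14y + 24) + (78y² + 246y - 264)
  y³ - y² - 14y + 24 = ((1/78)y - 9/169)(78y² + 246y - 264) + ((420/169)y + 1680/169)
  78y² + 246y - 264 = ((2197/70)y - 1859/70)((420/169)y + 1680/169) + (0)
Last nonzero remainder: (420/169)y + 1680/169. Dividing through by 420/169 gives the monic gcd y + 4.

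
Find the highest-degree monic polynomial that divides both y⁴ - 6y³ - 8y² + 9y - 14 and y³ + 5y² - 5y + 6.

y² - y + 1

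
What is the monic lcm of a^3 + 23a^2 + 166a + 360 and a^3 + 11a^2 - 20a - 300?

a^5 + 24a^4 + 159a^3 - 164a^2 - 4620a - 10800

By polynomial division,
  a^3 + 23a^2 + 166a + 360 = (a^3 + 11a^2 - 20a - 300) + (12a^2 + 186a + 660)
  a^3 + 11a^2 - 20a - 300 = ((1/12)a - 3/8)(12a^2 + 186a + 660) + (-(21/4)a - 105/2)
  12a^2 + 186a + 660 = (-(16/7)a - 88/7)(-(21/4)a - 105/2) + (0)
Last nonzero remainder: -(21/4)a - 105/2. Dividing through by -21/4 gives the monic gcd a + 10.
Then lcm(f, g) = f·g / gcd(f, g); expanding and making the result monic gives the answer.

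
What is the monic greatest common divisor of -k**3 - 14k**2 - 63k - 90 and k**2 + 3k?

k + 3

Apply the Euclidean algorithm:
  -k**3 - 14k**2 - 63k - 90 = (-k - 11)(k**2 + 3k) + (-30k - 90)
  k**2 + 3k = (-(1/30)k)(-30k - 90) + (0)
Last nonzero remainder: -30k - 90. Dividing through by -30 gives the monic gcd k + 3.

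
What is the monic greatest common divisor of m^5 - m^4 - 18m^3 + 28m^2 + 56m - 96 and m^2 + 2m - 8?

m^2 + 2m - 8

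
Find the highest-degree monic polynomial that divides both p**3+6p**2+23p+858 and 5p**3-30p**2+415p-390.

Euclidean algorithm in ℚ[p]:
  p**3+6p**2+23p+858 = (1/5)(5p**3-30p**2+415p-390) + (12p**2-60p+936)
  5p**3-30p**2+415p-390 = ((5/12)p-5/12)(12p**2-60p+936) + (0)
Last nonzero remainder: 12p**2-60p+936. Dividing through by 12 gives the monic gcd p**2-5p+78.

p**2-5p+78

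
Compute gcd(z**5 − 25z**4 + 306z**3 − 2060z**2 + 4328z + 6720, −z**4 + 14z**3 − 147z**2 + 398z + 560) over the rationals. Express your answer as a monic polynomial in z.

z**3 − 9z**2 + 102z + 112

Apply the Euclidean algorithm:
  z**5 − 25z**4 + 306z**3 − 2060z**2 + 4328z + 6720 = (−z + 11)(−z**4 + 14z**3 − 147z**2 + 398z + 560) + (5z**3 − 45z**2 + 510z + 560)
  −z**4 + 14z**3 − 147z**2 + 398z + 560 = (−(1/5)z + 1)(5z**3 − 45z**2 + 510z + 560) + (0)
Last nonzero remainder: 5z**3 − 45z**2 + 510z + 560. Dividing through by 5 gives the monic gcd z**3 − 9z**2 + 102z + 112.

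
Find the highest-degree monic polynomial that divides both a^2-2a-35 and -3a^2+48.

Euclidean algorithm in ℚ[a]:
  a^2-2a-35 = (-1/3)(-3a^2+48) + (-2a-19)
  -3a^2+48 = ((3/2)a-57/4)(-2a-19) + (-891/4)
  -2a-19 = ((8/891)a+76/891)(-891/4) + (0)
The last nonzero remainder is the constant -891/4, so the polynomials are coprime and gcd = 1.

1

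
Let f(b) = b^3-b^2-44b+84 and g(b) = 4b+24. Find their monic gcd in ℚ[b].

1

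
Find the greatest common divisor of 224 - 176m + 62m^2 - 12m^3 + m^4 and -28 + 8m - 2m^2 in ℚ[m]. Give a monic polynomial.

14 - 4m + m^2

Apply the Euclidean algorithm:
  m^4 - 12m^3 + 62m^2 - 176m + 224 = (-(1/2)m^2 + 4m - 8)(-2m^2 + 8m - 28) + (0)
Last nonzero remainder: -2m^2 + 8m - 28. Dividing through by -2 gives the monic gcd m^2 - 4m + 14.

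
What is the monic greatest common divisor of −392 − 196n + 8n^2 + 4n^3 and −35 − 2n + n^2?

−7 + n

Euclidean algorithm in ℚ[n]:
  4n^3 + 8n^2 − 196n − 392 = (4n + 16)(n^2 − 2n − 35) + (−24n + 168)
  n^2 − 2n − 35 = (−(1/24)n − 5/24)(−24n + 168) + (0)
Last nonzero remainder: −24n + 168. Dividing through by −24 gives the monic gcd n − 7.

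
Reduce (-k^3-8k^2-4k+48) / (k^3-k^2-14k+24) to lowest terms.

(-k-6)/(k-3)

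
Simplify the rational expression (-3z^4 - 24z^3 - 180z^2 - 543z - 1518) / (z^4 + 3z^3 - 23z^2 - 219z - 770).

(-3z^2 - 9z - 69)/(z^2 - 2z - 35)

Apply the Euclidean algorithm:
  -3z^4 - 24z^3 - 180z^2 - 543z - 1518 = (-3)(z^4 + 3z^3 - 23z^2 - 219z - 770) + (-15z^3 - 249z^2 - 1200z - 3828)
  z^4 + 3z^3 - 23z^2 - 219z - 770 = (-(1/15)z + 68/75)(-15z^3 - 249z^2 - 1200z - 3828) + ((3069/25)z^2 + (3069/5)z + 67518/25)
  -15z^3 - 249z^2 - 1200z - 3828 = (-(125/1023)z - 1450/1023)((3069/25)z^2 + (3069/5)z + 67518/25) + (0)
Last nonzero remainder: (3069/25)z^2 + (3069/5)z + 67518/25. Dividing through by 3069/25 gives the monic gcd z^2 + 5z + 22.
Cancel z^2 + 5z + 22 from numerator and denominator to get the reduced form.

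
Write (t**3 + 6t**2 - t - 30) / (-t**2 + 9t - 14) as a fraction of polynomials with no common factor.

Apply the Euclidean algorithm:
  t**3 + 6t**2 - t - 30 = (-t - 15)(-t**2 + 9t - 14) + (120t - 240)
  -t**2 + 9t - 14 = (-(1/120)t + 7/120)(120t - 240) + (0)
Last nonzero remainder: 120t - 240. Dividing through by 120 gives the monic gcd t - 2.
Cancel t - 2 from numerator and denominator to get the reduced form.

(-t**2 - 8t - 15)/(t - 7)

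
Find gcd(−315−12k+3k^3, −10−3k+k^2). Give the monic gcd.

Euclidean algorithm in ℚ[k]:
  3k^3−12k−315 = (3k+9)(k^2−3k−10) + (45k−225)
  k^2−3k−10 = ((1/45)k+2/45)(45k−225) + (0)
Last nonzero remainder: 45k−225. Dividing through by 45 gives the monic gcd k−5.

−5+k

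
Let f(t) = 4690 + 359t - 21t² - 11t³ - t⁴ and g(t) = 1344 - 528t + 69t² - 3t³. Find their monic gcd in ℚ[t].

Euclidean algorithm in ℚ[t]:
  -t⁴ - 11t³ - 21t² + 359t + 4690 = ((1/3)t + 34/3)(-3t³ + 69t² - 528t + 1344) + (-627t² + 5895t - 10542)
  -3t³ + 69t² - 528t + 1344 = ((1/209)t - 2842/43681)(-627t² + 5895t - 10542) + (-(4106700/43681)t + 28746900/43681)
  -627t² + 5895t - 10542 = ((9129329/1368900)t - 10963931/684450)(-(4106700/43681)t + 28746900/43681) + (0)
Last nonzero remainder: -(4106700/43681)t + 28746900/43681. Dividing through by -4106700/43681 gives the monic gcd t - 7.

-7 + t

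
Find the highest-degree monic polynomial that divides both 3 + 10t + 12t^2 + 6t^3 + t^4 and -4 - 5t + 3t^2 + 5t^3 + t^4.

1 + 2t + t^2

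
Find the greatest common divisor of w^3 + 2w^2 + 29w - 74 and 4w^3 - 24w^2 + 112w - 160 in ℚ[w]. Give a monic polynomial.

Repeated division with remainder:
  w^3 + 2w^2 + 29w - 74 = (1/4)(4w^3 - 24w^2 + 112w - 160) + (8w^2 + w - 34)
  4w^3 - 24w^2 + 112w - 160 = ((1/2)w - 49/16)(8w^2 + w - 34) + ((2113/16)w - 2113/8)
  8w^2 + w - 34 = ((128/2113)w + 272/2113)((2113/16)w - 2113/8) + (0)
Last nonzero remainder: (2113/16)w - 2113/8. Dividing through by 2113/16 gives the monic gcd w - 2.

w - 2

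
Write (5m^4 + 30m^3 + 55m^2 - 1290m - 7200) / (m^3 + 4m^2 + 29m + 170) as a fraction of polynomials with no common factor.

(5m^3 + 5m^2 + 30m - 1440)/(m^2 - m + 34)

Repeated division with remainder:
  5m^4 + 30m^3 + 55m^2 - 1290m - 7200 = (5m + 10)(m^3 + 4m^2 + 29m + 170) + (-130m^2 - 2430m - 8900)
  m^3 + 4m^2 + 29m + 170 = (-(1/130)m + 191/1690)(-130m^2 - 2430m - 8900) + ((39744/169)m + 198720/169)
  -130m^2 - 2430m - 8900 = (-(10985/19872)m - 75205/9936)((39744/169)m + 198720/169) + (0)
Last nonzero remainder: (39744/169)m + 198720/169. Dividing through by 39744/169 gives the monic gcd m + 5.
Cancel m + 5 from numerator and denominator to get the reduced form.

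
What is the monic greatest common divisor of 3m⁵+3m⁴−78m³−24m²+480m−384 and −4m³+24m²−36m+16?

m²−5m+4

By polynomial division,
  3m⁵+3m⁴−78m³−24m²+480m−384 = (−(3/4)m²−(21/4)m−21/4)(−4m³+24m²−36m+16) + (−75m²+375m−300)
  −4m³+24m²−36m+16 = ((4/75)m−4/75)(−75m²+375m−300) + (0)
Last nonzero remainder: −75m²+375m−300. Dividing through by −75 gives the monic gcd m²−5m+4.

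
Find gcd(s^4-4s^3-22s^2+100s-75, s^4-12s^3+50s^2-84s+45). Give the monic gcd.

By polynomial division,
  s^4-4s^3-22s^2+100s-75 = (s^4-12s^3+50s^2-84s+45) + (8s^3-72s^2+184s-120)
  s^4-12s^3+50s^2-84s+45 = ((1/8)s-3/8)(8s^3-72s^2+184s-120) + (0)
Last nonzero remainder: 8s^3-72s^2+184s-120. Dividing through by 8 gives the monic gcd s^3-9s^2+23s-15.

s^3-9s^2+23s-15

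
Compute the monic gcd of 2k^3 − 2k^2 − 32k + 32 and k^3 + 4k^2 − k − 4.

Repeated division with remainder:
  2k^3 − 2k^2 − 32k + 32 = (2)(k^3 + 4k^2 − k − 4) + (−10k^2 − 30k + 40)
  k^3 + 4k^2 − k − 4 = (−(1/10)k − 1/10)(−10k^2 − 30k + 40) + (0)
Last nonzero remainder: −10k^2 − 30k + 40. Dividing through by −10 gives the monic gcd k^2 + 3k − 4.

k^2 + 3k − 4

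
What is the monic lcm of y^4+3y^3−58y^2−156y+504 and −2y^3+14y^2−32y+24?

y^6−2y^5−67y^4+152y^3+936y^2−3456y+3024

By polynomial division,
  y^4+3y^3−58y^2−156y+504 = (−(1/2)y−5)(−2y^3+14y^2−32y+24) + (−4y^2−304y+624)
  −2y^3+14y^2−32y+24 = ((1/2)y−83/2)(−4y^2−304y+624) + (−12960y+25920)
  −4y^2−304y+624 = ((1/3240)y+13/540)(−12960y+25920) + (0)
Last nonzero remainder: −12960y+25920. Dividing through by −12960 gives the monic gcd y−2.
Then lcm(f, g) = f·g / gcd(f, g); expanding and making the result monic gives the answer.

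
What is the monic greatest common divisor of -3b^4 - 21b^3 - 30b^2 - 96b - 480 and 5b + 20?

Apply the Euclidean algorithm:
  -3b^4 - 21b^3 - 30b^2 - 96b - 480 = (-(3/5)b^3 - (9/5)b^2 + (6/5)b - 24)(5b + 20) + (0)
Last nonzero remainder: 5b + 20. Dividing through by 5 gives the monic gcd b + 4.

b + 4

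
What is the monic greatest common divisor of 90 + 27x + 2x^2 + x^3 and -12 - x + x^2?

Repeated division with remainder:
  x^3 + 2x^2 + 27x + 90 = (x + 3)(x^2 - x - 12) + (42x + 126)
  x^2 - x - 12 = ((1/42)x - 2/21)(42x + 126) + (0)
Last nonzero remainder: 42x + 126. Dividing through by 42 gives the monic gcd x + 3.

3 + x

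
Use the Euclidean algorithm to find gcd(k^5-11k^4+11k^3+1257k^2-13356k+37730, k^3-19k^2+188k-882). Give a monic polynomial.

k^2-10k+98

By polynomial division,
  k^5-11k^4+11k^3+1257k^2-13356k+37730 = (k^2+8k-25)(k^3-19k^2+188k-882) + (160k^2-1600k+15680)
  k^3-19k^2+188k-882 = ((1/160)k-9/160)(160k^2-1600k+15680) + (0)
Last nonzero remainder: 160k^2-1600k+15680. Dividing through by 160 gives the monic gcd k^2-10k+98.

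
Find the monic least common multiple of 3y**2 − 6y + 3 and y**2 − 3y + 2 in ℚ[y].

y**3 − 4y**2 + 5y − 2

Apply the Euclidean algorithm:
  3y**2 − 6y + 3 = (3)(y**2 − 3y + 2) + (3y − 3)
  y**2 − 3y + 2 = ((1/3)y − 2/3)(3y − 3) + (0)
Last nonzero remainder: 3y − 3. Dividing through by 3 gives the monic gcd y − 1.
Then lcm(f, g) = f·g / gcd(f, g); expanding and making the result monic gives the answer.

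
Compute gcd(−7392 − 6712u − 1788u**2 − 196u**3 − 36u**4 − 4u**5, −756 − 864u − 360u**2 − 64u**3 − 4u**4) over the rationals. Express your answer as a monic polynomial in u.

21 + 10u + u**2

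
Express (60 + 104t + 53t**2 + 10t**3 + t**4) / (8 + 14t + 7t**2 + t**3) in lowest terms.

Repeated division with remainder:
  t**4 + 10t**3 + 53t**2 + 104t + 60 = (t + 3)(t**3 + 7t**2 + 14t + 8) + (18t**2 + 54t + 36)
  t**3 + 7t**2 + 14t + 8 = ((1/18)t + 2/9)(18t**2 + 54t + 36) + (0)
Last nonzero remainder: 18t**2 + 54t + 36. Dividing through by 18 gives the monic gcd t**2 + 3t + 2.
Cancel t**2 + 3t + 2 from numerator and denominator to get the reduced form.

(30 + 7t + t**2)/(4 + t)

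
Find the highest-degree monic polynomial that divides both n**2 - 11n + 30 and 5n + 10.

Euclidean algorithm in ℚ[n]:
  n**2 - 11n + 30 = ((1/5)n - 13/5)(5n + 10) + (56)
  5n + 10 = ((5/56)n + 5/28)(56) + (0)
The last nonzero remainder is the constant 56, so the polynomials are coprime and gcd = 1.

1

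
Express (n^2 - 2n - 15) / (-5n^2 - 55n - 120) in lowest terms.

(-n + 5)/(5n + 40)

Apply the Euclidean algorithm:
  n^2 - 2n - 15 = (-1/5)(-5n^2 - 55n - 120) + (-13n - 39)
  -5n^2 - 55n - 120 = ((5/13)n + 40/13)(-13n - 39) + (0)
Last nonzero remainder: -13n - 39. Dividing through by -13 gives the monic gcd n + 3.
Cancel n + 3 from numerator and denominator to get the reduced form.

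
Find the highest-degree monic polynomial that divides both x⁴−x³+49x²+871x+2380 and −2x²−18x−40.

x²+9x+20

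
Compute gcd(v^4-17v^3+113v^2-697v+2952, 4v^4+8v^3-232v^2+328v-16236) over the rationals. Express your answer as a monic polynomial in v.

v^3-9v^2+41v-369

By polynomial division,
  v^4-17v^3+113v^2-697v+2952 = (1/4)(4v^4+8v^3-232v^2+328v-16236) + (-19v^3+171v^2-779v+7011)
  4v^4+8v^3-232v^2+328v-16236 = (-(4/19)v-44/19)(-19v^3+171v^2-779v+7011) + (0)
Last nonzero remainder: -19v^3+171v^2-779v+7011. Dividing through by -19 gives the monic gcd v^3-9v^2+41v-369.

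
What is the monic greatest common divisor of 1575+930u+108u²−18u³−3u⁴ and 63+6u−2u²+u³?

3+u

By polynomial division,
  −3u⁴−18u³+108u²+930u+1575 = (−3u−24)(u³−2u²+6u+63) + (78u²+1263u+3087)
  u³−2u²+6u+63 = ((1/78)u−473/2028)(78u²+1263u+3087) + ((176435/676)u+529305/676)
  78u²+1263u+3087 = ((52728/176435)u+99372/25205)((176435/676)u+529305/676) + (0)
Last nonzero remainder: (176435/676)u+529305/676. Dividing through by 176435/676 gives the monic gcd u+3.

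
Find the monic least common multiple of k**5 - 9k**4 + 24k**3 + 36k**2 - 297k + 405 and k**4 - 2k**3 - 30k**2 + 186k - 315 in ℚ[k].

k**6 - 2k**5 - 39k**4 + 204k**3 - 45k**2 - 1674k + 2835

Euclidean algorithm in ℚ[k]:
  k**5 - 9k**4 + 24k**3 + 36k**2 - 297k + 405 = (k - 7)(k**4 - 2k**3 - 30k**2 + 186k - 315) + (40k**3 - 360k**2 + 1320k - 1800)
  k**4 - 2k**3 - 30k**2 + 186k - 315 = ((1/40)k + 7/40)(40k**3 - 360k**2 + 1320k - 1800) + (0)
Last nonzero remainder: 40k**3 - 360k**2 + 1320k - 1800. Dividing through by 40 gives the monic gcd k**3 - 9k**2 + 33k - 45.
Then lcm(f, g) = f·g / gcd(f, g); expanding and making the result monic gives the answer.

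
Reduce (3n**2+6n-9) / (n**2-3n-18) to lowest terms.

Repeated division with remainder:
  3n**2+6n-9 = (3)(n**2-3n-18) + (15n+45)
  n**2-3n-18 = ((1/15)n-2/5)(15n+45) + (0)
Last nonzero remainder: 15n+45. Dividing through by 15 gives the monic gcd n+3.
Cancel n+3 from numerator and denominator to get the reduced form.

(3n-3)/(n-6)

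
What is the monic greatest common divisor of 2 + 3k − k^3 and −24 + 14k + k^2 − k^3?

−2 + k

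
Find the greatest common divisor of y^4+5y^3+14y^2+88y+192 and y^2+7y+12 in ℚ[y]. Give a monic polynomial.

Euclidean algorithm in ℚ[y]:
  y^4+5y^3+14y^2+88y+192 = (y^2-2y+16)(y^2+7y+12) + (0)
The last nonzero remainder y^2+7y+12 is already monic.

y^2+7y+12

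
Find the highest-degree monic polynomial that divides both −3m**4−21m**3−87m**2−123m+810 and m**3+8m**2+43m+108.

m**2+4m+27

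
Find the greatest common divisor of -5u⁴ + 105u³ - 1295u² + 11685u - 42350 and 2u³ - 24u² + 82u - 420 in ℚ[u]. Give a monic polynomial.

u - 10

Repeated division with remainder:
  -5u⁴ + 105u³ - 1295u² + 11685u - 42350 = (-(5/2)u + 45/2)(2u³ - 24u² + 82u - 420) + (-550u² + 8790u - 32900)
  2u³ - 24u² + 82u - 420 = (-(1/275)u - 219/15125)(-550u² + 8790u - 32900) + ((271152/3025)u - 542304/605)
  -550u² + 8790u - 32900 = (-(831875/135576)u + 710875/19368)((271152/3025)u - 542304/605) + (0)
Last nonzero remainder: (271152/3025)u - 542304/605. Dividing through by 271152/3025 gives the monic gcd u - 10.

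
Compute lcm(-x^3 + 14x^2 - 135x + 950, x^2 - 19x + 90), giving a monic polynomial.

x^4 - 23x^3 + 261x^2 - 2165x + 8550

Apply the Euclidean algorithm:
  -x^3 + 14x^2 - 135x + 950 = (-x - 5)(x^2 - 19x + 90) + (-140x + 1400)
  x^2 - 19x + 90 = (-(1/140)x + 9/140)(-140x + 1400) + (0)
Last nonzero remainder: -140x + 1400. Dividing through by -140 gives the monic gcd x - 10.
Then lcm(f, g) = f·g / gcd(f, g); expanding and making the result monic gives the answer.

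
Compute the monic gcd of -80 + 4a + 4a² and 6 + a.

Euclidean algorithm in ℚ[a]:
  4a² + 4a - 80 = (4a - 20)(a + 6) + (40)
  a + 6 = ((1/40)a + 3/20)(40) + (0)
The last nonzero remainder is the constant 40, so the polynomials are coprime and gcd = 1.

1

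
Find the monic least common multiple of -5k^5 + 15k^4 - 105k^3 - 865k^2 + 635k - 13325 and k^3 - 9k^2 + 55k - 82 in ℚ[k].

k^6 - 5k^5 + 27k^4 + 131k^3 - 473k^2 + 2919k - 5330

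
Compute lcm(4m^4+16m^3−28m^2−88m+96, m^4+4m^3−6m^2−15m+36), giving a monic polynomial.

m^6+m^5−16m^4+11m^3+69m^2−138m+72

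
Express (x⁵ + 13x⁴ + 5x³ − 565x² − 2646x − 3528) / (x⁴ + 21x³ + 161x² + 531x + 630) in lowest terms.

By polynomial division,
  x⁵ + 13x⁴ + 5x³ − 565x² − 2646x − 3528 = (x − 8)(x⁴ + 21x³ + 161x² + 531x + 630) + (12x³ + 192x² + 972x + 1512)
  x⁴ + 21x³ + 161x² + 531x + 630 = ((1/12)x + 5/12)(12x³ + 192x² + 972x + 1512) + (0)
Last nonzero remainder: 12x³ + 192x² + 972x + 1512. Dividing through by 12 gives the monic gcd x³ + 16x² + 81x + 126.
Cancel x³ + 16x² + 81x + 126 from numerator and denominator to get the reduced form.

(x² − 3x − 28)/(x + 5)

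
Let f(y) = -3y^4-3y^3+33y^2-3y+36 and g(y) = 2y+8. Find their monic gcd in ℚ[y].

Euclidean algorithm in ℚ[y]:
  -3y^4-3y^3+33y^2-3y+36 = (-(3/2)y^3+(9/2)y^2-(3/2)y+9/2)(2y+8) + (0)
Last nonzero remainder: 2y+8. Dividing through by 2 gives the monic gcd y+4.

y+4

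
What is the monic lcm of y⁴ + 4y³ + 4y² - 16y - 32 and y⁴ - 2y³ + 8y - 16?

Repeated division with remainder:
  y⁴ + 4y³ + 4y² - 16y - 32 = (y⁴ - 2y³ + 8y - 16) + (6y³ + 4y² - 24y - 16)
  y⁴ - 2y³ + 8y - 16 = ((1/6)y - 4/9)(6y³ + 4y² - 24y - 16) + ((52/9)y² - 208/9)
  6y³ + 4y² - 24y - 16 = ((27/26)y + 9/13)((52/9)y² - 208/9) + (0)
Last nonzero remainder: (52/9)y² - 208/9. Dividing through by 52/9 gives the monic gcd y² - 4.
Then lcm(f, g) = f·g / gcd(f, g); expanding and making the result monic gives the answer.

y⁶ + 2y⁵ - 8y³ + 16y² - 128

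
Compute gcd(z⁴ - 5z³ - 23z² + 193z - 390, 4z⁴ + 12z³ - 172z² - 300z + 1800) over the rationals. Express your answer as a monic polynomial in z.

Repeated division with remainder:
  z⁴ - 5z³ - 23z² + 193z - 390 = (1/4)(4z⁴ + 12z³ - 172z² - 300z + 1800) + (-8z³ + 20z² + 268z - 840)
  4z⁴ + 12z³ - 172z² - 300z + 1800 = (-(1/2)z - 11/4)(-8z³ + 20z² + 268z - 840) + (17z² + 17z - 510)
  -8z³ + 20z² + 268z - 840 = (-(8/17)z + 28/17)(17z² + 17z - 510) + (0)
Last nonzero remainder: 17z² + 17z - 510. Dividing through by 17 gives the monic gcd z² + z - 30.

z² + z - 30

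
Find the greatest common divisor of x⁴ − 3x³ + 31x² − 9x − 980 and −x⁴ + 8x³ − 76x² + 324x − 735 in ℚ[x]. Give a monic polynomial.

x² − 2x + 49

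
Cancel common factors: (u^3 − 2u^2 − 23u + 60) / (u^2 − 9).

(u^2 + u − 20)/(u + 3)

Apply the Euclidean algorithm:
  u^3 − 2u^2 − 23u + 60 = (u − 2)(u^2 − 9) + (−14u + 42)
  u^2 − 9 = (−(1/14)u − 3/14)(−14u + 42) + (0)
Last nonzero remainder: −14u + 42. Dividing through by −14 gives the monic gcd u − 3.
Cancel u − 3 from numerator and denominator to get the reduced form.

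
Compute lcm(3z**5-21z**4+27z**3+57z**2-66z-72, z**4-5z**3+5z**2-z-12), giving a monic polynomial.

By polynomial division,
  3z**5-21z**4+27z**3+57z**2-66z-72 = (3z-6)(z**4-5z**3+5z**2-z-12) + (-18z**3+90z**2-36z-144)
  z**4-5z**3+5z**2-z-12 = (-(1/18)z)(-18z**3+90z**2-36z-144) + (3z**2-9z-12)
  -18z**3+90z**2-36z-144 = (-6z+12)(3z**2-9z-12) + (0)
Last nonzero remainder: 3z**2-9z-12. Dividing through by 3 gives the monic gcd z**2-3z-4.
Then lcm(f, g) = f·g / gcd(f, g); expanding and making the result monic gives the answer.

z**7-9z**6+26z**5-20z**4-33z**3+77z**2-18z-72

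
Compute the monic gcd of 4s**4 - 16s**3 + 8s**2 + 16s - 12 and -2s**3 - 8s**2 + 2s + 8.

Repeated division with remainder:
  4s**4 - 16s**3 + 8s**2 + 16s - 12 = (-2s + 16)(-2s**3 - 8s**2 + 2s + 8) + (140s**2 - 140)
  -2s**3 - 8s**2 + 2s + 8 = (-(1/70)s - 2/35)(140s**2 - 140) + (0)
Last nonzero remainder: 140s**2 - 140. Dividing through by 140 gives the monic gcd s**2 - 1.

s**2 - 1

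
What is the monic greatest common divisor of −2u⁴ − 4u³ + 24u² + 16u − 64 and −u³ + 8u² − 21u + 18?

By polynomial division,
  −2u⁴ − 4u³ + 24u² + 16u − 64 = (2u + 20)(−u³ + 8u² − 21u + 18) + (−94u² + 400u − 424)
  −u³ + 8u² − 21u + 18 = ((1/94)u − 88/2209)(−94u² + 400u − 424) + (−(1225/2209)u + 2450/2209)
  −94u² + 400u − 424 = ((207646/1225)u − 468308/1225)(−(1225/2209)u + 2450/2209) + (0)
Last nonzero remainder: −(1225/2209)u + 2450/2209. Dividing through by −1225/2209 gives the monic gcd u − 2.

u − 2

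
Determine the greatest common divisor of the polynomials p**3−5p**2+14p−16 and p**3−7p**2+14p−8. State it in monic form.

Repeated division with remainder:
  p**3−5p**2+14p−16 = (p**3−7p**2+14p−8) + (2p**2−8)
  p**3−7p**2+14p−8 = ((1/2)p−7/2)(2p**2−8) + (18p−36)
  2p**2−8 = ((1/9)p+2/9)(18p−36) + (0)
Last nonzero remainder: 18p−36. Dividing through by 18 gives the monic gcd p−2.

p−2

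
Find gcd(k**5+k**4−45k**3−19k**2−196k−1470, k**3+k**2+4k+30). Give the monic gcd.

k**3+k**2+4k+30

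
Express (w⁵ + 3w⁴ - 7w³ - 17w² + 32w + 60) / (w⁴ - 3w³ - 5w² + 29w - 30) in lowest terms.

(w² + 4w + 4)/(w - 2)

By polynomial division,
  w⁵ + 3w⁴ - 7w³ - 17w² + 32w + 60 = (w + 6)(w⁴ - 3w³ - 5w² + 29w - 30) + (16w³ - 16w² - 112w + 240)
  w⁴ - 3w³ - 5w² + 29w - 30 = ((1/16)w - 1/8)(16w³ - 16w² - 112w + 240) + (0)
Last nonzero remainder: 16w³ - 16w² - 112w + 240. Dividing through by 16 gives the monic gcd w³ - w² - 7w + 15.
Cancel w³ - w² - 7w + 15 from numerator and denominator to get the reduced form.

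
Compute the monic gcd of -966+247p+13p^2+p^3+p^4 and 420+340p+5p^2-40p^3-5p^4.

By polynomial division,
  p^4+p^3+13p^2+247p-966 = (-1/5)(-5p^4-40p^3+5p^2+340p+420) + (-7p^3+14p^2+315p-882)
  -5p^4-40p^3+5p^2+340p+420 = ((5/7)p+50/7)(-7p^3+14p^2+315p-882) + (-320p^2-1280p+6720)
  -7p^3+14p^2+315p-882 = ((7/320)p-21/160)(-320p^2-1280p+6720) + (0)
Last nonzero remainder: -320p^2-1280p+6720. Dividing through by -320 gives the monic gcd p^2+4p-21.

-21+4p+p^2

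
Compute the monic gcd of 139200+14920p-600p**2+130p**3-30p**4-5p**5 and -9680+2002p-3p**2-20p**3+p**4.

Apply the Euclidean algorithm:
  -5p**5-30p**4+130p**3-600p**2+14920p+139200 = (-5p-130)(p**4-20p**3-3p**2+2002p-9680) + (-2485p**3+9020p**2+226780p-1119200)
  p**4-20p**3-3p**2+2002p-9680 = (-(1/2485)p+8136/1235045)(-2485p**3+9020p**2+226780p-1119200) + ((7123561/247009)p**2+(14247122/247009)p-569884880/247009)
  -2485p**3+9020p**2+226780p-1119200 = (-(613817365/7123561)p+3455655910/7123561)((7123561/247009)p**2+(14247122/247009)p-569884880/247009) + (0)
Last nonzero remainder: (7123561/247009)p**2+(14247122/247009)p-569884880/247009. Dividing through by 7123561/247009 gives the monic gcd p**2+2p-80.

-80+2p+p**2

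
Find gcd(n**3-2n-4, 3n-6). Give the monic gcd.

By polynomial division,
  n**3-2n-4 = ((1/3)n**2+(2/3)n+2/3)(3n-6) + (0)
Last nonzero remainder: 3n-6. Dividing through by 3 gives the monic gcd n-2.

n-2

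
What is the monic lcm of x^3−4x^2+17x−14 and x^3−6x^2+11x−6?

Euclidean algorithm in ℚ[x]:
  x^3−4x^2+17x−14 = (x^3−6x^2+11x−6) + (2x^2+6x−8)
  x^3−6x^2+11x−6 = ((1/2)x−9/2)(2x^2+6x−8) + (42x−42)
  2x^2+6x−8 = ((1/21)x+4/21)(42x−42) + (0)
Last nonzero remainder: 42x−42. Dividing through by 42 gives the monic gcd x−1.
Then lcm(f, g) = f·g / gcd(f, g); expanding and making the result monic gives the answer.

x^5−9x^4+43x^3−123x^2+172x−84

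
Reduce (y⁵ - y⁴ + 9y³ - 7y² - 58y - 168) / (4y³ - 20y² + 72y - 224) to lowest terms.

(y³ - 5y - 12)/(4y - 16)

Apply the Euclidean algorithm:
  y⁵ - y⁴ + 9y³ - 7y² - 58y - 168 = ((1/4)y² + y + 11/4)(4y³ - 20y² + 72y - 224) + (32y² - 32y + 448)
  4y³ - 20y² + 72y - 224 = ((1/8)y - 1/2)(32y² - 32y + 448) + (0)
Last nonzero remainder: 32y² - 32y + 448. Dividing through by 32 gives the monic gcd y² - y + 14.
Cancel y² - y + 14 from numerator and denominator to get the reduced form.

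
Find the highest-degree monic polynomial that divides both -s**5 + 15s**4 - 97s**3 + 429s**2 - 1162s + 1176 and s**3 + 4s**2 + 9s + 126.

s**2 - 2s + 21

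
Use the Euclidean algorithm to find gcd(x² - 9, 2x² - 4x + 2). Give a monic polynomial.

Euclidean algorithm in ℚ[x]:
  x² - 9 = (1/2)(2x² - 4x + 2) + (2x - 10)
  2x² - 4x + 2 = (x + 3)(2x - 10) + (32)
  2x - 10 = ((1/16)x - 5/16)(32) + (0)
The last nonzero remainder is the constant 32, so the polynomials are coprime and gcd = 1.

1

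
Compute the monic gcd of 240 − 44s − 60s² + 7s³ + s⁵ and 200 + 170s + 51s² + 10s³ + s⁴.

By polynomial division,
  s⁵ + 7s³ − 60s² − 44s + 240 = (s − 10)(s⁴ + 10s³ + 51s² + 170s + 200) + (56s³ + 280s² + 1456s + 2240)
  s⁴ + 10s³ + 51s² + 170s + 200 = ((1/56)s + 5/56)(56s³ + 280s² + 1456s + 2240) + (0)
Last nonzero remainder: 56s³ + 280s² + 1456s + 2240. Dividing through by 56 gives the monic gcd s³ + 5s² + 26s + 40.

40 + 26s + 5s² + s³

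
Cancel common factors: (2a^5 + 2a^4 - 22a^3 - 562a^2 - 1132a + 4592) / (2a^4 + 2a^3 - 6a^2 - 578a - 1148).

(a^2 + 2a - 8)/(a + 2)

Apply the Euclidean algorithm:
  2a^5 + 2a^4 - 22a^3 - 562a^2 - 1132a + 4592 = (a)(2a^4 + 2a^3 - 6a^2 - 578a - 1148) + (-16a^3 + 16a^2 + 16a + 4592)
  2a^4 + 2a^3 - 6a^2 - 578a - 1148 = (-(1/8)a - 1/4)(-16a^3 + 16a^2 + 16a + 4592) + (0)
Last nonzero remainder: -16a^3 + 16a^2 + 16a + 4592. Dividing through by -16 gives the monic gcd a^3 - a^2 - a - 287.
Cancel a^3 - a^2 - a - 287 from numerator and denominator to get the reduced form.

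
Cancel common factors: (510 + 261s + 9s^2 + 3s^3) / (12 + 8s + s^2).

(255 + 3s + 3s^2)/(6 + s)

Repeated division with remainder:
  3s^3 + 9s^2 + 261s + 510 = (3s - 15)(s^2 + 8s + 12) + (345s + 690)
  s^2 + 8s + 12 = ((1/345)s + 2/115)(345s + 690) + (0)
Last nonzero remainder: 345s + 690. Dividing through by 345 gives the monic gcd s + 2.
Cancel s + 2 from numerator and denominator to get the reduced form.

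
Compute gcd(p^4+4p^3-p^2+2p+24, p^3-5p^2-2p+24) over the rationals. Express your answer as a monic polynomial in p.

p+2

Euclidean algorithm in ℚ[p]:
  p^4+4p^3-p^2+2p+24 = (p+9)(p^3-5p^2-2p+24) + (46p^2-4p-192)
  p^3-5p^2-2p+24 = ((1/46)p-113/1058)(46p^2-4p-192) + ((924/529)p+1848/529)
  46p^2-4p-192 = ((12167/462)p-4232/77)((924/529)p+1848/529) + (0)
Last nonzero remainder: (924/529)p+1848/529. Dividing through by 924/529 gives the monic gcd p+2.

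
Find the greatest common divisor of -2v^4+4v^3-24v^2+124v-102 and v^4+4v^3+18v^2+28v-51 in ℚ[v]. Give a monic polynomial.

v^3+v^2+15v-17

Repeated division with remainder:
  -2v^4+4v^3-24v^2+124v-102 = (-2)(v^4+4v^3+18v^2+28v-51) + (12v^3+12v^2+180v-204)
  v^4+4v^3+18v^2+28v-51 = ((1/12)v+1/4)(12v^3+12v^2+180v-204) + (0)
Last nonzero remainder: 12v^3+12v^2+180v-204. Dividing through by 12 gives the monic gcd v^3+v^2+15v-17.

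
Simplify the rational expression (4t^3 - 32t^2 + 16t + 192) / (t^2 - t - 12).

Repeated division with remainder:
  4t^3 - 32t^2 + 16t + 192 = (4t - 28)(t^2 - t - 12) + (36t - 144)
  t^2 - t - 12 = ((1/36)t + 1/12)(36t - 144) + (0)
Last nonzero remainder: 36t - 144. Dividing through by 36 gives the monic gcd t - 4.
Cancel t - 4 from numerator and denominator to get the reduced form.

(4t^2 - 16t - 48)/(t + 3)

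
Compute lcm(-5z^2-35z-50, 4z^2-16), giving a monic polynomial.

z^3+5z^2-4z-20

By polynomial division,
  -5z^2-35z-50 = (-5/4)(4z^2-16) + (-35z-70)
  4z^2-16 = (-(4/35)z+8/35)(-35z-70) + (0)
Last nonzero remainder: -35z-70. Dividing through by -35 gives the monic gcd z+2.
Then lcm(f, g) = f·g / gcd(f, g); expanding and making the result monic gives the answer.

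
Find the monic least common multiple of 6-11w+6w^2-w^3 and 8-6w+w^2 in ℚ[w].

24-50w+35w^2-10w^3+w^4

By polynomial division,
  -w^3+6w^2-11w+6 = (-w)(w^2-6w+8) + (-3w+6)
  w^2-6w+8 = (-(1/3)w+4/3)(-3w+6) + (0)
Last nonzero remainder: -3w+6. Dividing through by -3 gives the monic gcd w-2.
Then lcm(f, g) = f·g / gcd(f, g); expanding and making the result monic gives the answer.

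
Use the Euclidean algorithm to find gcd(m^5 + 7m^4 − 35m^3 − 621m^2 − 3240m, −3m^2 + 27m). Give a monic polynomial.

m^2 − 9m

Euclidean algorithm in ℚ[m]:
  m^5 + 7m^4 − 35m^3 − 621m^2 − 3240m = (−(1/3)m^3 − (16/3)m^2 − (109/3)m − 120)(−3m^2 + 27m) + (0)
Last nonzero remainder: −3m^2 + 27m. Dividing through by −3 gives the monic gcd m^2 − 9m.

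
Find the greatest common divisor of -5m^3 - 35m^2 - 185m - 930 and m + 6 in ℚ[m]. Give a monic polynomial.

Euclidean algorithm in ℚ[m]:
  -5m^3 - 35m^2 - 185m - 930 = (-5m^2 - 5m - 155)(m + 6) + (0)
The last nonzero remainder m + 6 is already monic.

m + 6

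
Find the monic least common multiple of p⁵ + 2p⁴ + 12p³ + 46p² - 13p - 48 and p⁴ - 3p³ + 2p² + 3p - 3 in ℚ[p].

Euclidean algorithm in ℚ[p]:
  p⁵ + 2p⁴ + 12p³ + 46p² - 13p - 48 = (p + 5)(p⁴ - 3p³ + 2p² + 3p - 3) + (25p³ + 33p² - 25p - 33)
  p⁴ - 3p³ + 2p² + 3p - 3 = ((1/25)p - 108/625)(25p³ + 33p² - 25p - 33) + ((5439/625)p² - 5439/625)
  25p³ + 33p² - 25p - 33 = ((15625/5439)p + 6875/1813)((5439/625)p² - 5439/625) + (0)
Last nonzero remainder: (5439/625)p² - 5439/625. Dividing through by 5439/625 gives the monic gcd p² - 1.
Then lcm(f, g) = f·g / gcd(f, g); expanding and making the result monic gives the answer.

p⁷ - p⁶ + 9p⁵ + 16p⁴ - 115p³ + 129p² + 105p - 144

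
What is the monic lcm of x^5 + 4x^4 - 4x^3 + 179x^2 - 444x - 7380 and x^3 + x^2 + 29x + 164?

Repeated division with remainder:
  x^5 + 4x^4 - 4x^3 + 179x^2 - 444x - 7380 = (x^2 + 3x - 36)(x^3 + x^2 + 29x + 164) + (-36x^2 + 108x - 1476)
  x^3 + x^2 + 29x + 164 = (-(1/36)x - 1/9)(-36x^2 + 108x - 1476) + (0)
Last nonzero remainder: -36x^2 + 108x - 1476. Dividing through by -36 gives the monic gcd x^2 - 3x + 41.
Then lcm(f, g) = f·g / gcd(f, g); expanding and making the result monic gives the answer.

x^6 + 8x^5 + 12x^4 + 163x^3 + 272x^2 - 9156x - 29520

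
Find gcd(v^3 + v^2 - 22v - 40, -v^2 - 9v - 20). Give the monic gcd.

Euclidean algorithm in ℚ[v]:
  v^3 + v^2 - 22v - 40 = (-v + 8)(-v^2 - 9v - 20) + (30v + 120)
  -v^2 - 9v - 20 = (-(1/30)v - 1/6)(30v + 120) + (0)
Last nonzero remainder: 30v + 120. Dividing through by 30 gives the monic gcd v + 4.

v + 4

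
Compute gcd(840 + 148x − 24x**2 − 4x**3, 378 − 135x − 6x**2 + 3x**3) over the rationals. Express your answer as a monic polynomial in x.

−42 + x + x**2

By polynomial division,
  −4x**3 − 24x**2 + 148x + 840 = (−4/3)(3x**3 − 6x**2 − 135x + 378) + (−32x**2 − 32x + 1344)
  3x**3 − 6x**2 − 135x + 378 = (−(3/32)x + 9/32)(−32x**2 − 32x + 1344) + (0)
Last nonzero remainder: −32x**2 − 32x + 1344. Dividing through by −32 gives the monic gcd x**2 + x − 42.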